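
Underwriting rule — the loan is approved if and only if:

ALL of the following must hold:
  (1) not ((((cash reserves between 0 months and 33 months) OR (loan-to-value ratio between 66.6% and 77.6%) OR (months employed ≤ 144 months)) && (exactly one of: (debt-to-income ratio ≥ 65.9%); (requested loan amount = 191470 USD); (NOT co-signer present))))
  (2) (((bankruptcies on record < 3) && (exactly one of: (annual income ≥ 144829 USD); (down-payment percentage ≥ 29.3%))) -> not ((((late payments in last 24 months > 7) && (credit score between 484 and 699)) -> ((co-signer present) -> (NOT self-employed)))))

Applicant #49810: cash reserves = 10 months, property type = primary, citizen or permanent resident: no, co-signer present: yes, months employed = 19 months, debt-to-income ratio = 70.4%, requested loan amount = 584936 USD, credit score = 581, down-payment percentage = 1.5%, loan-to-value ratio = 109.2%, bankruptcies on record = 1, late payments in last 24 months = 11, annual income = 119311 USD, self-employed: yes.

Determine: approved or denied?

Denied

Atomic conditions:
  cash reserves between 0 months and 33 months: 10 in [0, 33] is true
  loan-to-value ratio between 66.6% and 77.6%: 109.2 in [66.6, 77.6] is false
  months employed ≤ 144 months: 19 ≤ 144 is true
  debt-to-income ratio ≥ 65.9%: 70.4 ≥ 65.9 is true
  requested loan amount = 191470 USD: 584936 == 191470 is false
  NOT co-signer present: yes → false
  bankruptcies on record < 3: 1 < 3 is true
  annual income ≥ 144829 USD: 119311 ≥ 144829 is false
  down-payment percentage ≥ 29.3%: 1.5 ≥ 29.3 is false
  late payments in last 24 months > 7: 11 > 7 is true
  credit score between 484 and 699: 581 in [484, 699] is true
  co-signer present: yes → true
  NOT self-employed: yes → false
Combine:
[1.1.1] true OR false OR true = true
[1.1.2] exactly-one(true, false, false) = true
[1.1] true AND true = true
[1] NOT true = false
[2.1.2] exactly-one(false, false) = false
[2.1] true AND false = false
[2.2.1.1] true AND true = true
[2.2.1.2] true → false = false
[2.2.1] true → false = false
[2.2] NOT false = true
[2] false → true (antecedent false ⇒ implication holds) = true
[root] false AND true = false
Overall: false → denied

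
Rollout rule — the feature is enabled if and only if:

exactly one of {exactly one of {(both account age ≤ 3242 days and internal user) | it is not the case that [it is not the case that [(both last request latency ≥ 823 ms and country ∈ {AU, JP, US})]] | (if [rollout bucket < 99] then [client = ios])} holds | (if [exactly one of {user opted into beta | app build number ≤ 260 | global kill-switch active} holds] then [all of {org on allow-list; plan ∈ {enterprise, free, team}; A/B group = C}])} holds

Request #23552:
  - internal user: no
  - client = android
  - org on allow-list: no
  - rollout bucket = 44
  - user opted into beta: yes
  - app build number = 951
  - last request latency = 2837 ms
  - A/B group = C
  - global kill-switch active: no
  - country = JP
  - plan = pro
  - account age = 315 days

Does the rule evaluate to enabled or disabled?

Atomic conditions:
  account age ≤ 3242 days: 315 ≤ 3242 is true
  internal user: no → false
  last request latency ≥ 823 ms: 2837 ≥ 823 is true
  country ∈ {AU, JP, US}: JP is in the set → true
  rollout bucket < 99: 44 < 99 is true
  client = ios: android == ios is false
  user opted into beta: yes → true
  app build number ≤ 260: 951 ≤ 260 is false
  global kill-switch active: no → false
  org on allow-list: no → false
  plan ∈ {enterprise, free, team}: pro is not in the set → false
  A/B group = C: C == C is true
Combine:
[1.1] true AND false = false
[1.2.1.1] true AND true = true
[1.2.1] NOT true = false
[1.2] NOT false = true
[1.3] true → false = false
[1] exactly-one(false, true, false) = true
[2.1] exactly-one(true, false, false) = true
[2.2] false AND false AND true = false
[2] true → false = false
[root] exactly-one(true, false) = true
Overall: true → enabled

Enabled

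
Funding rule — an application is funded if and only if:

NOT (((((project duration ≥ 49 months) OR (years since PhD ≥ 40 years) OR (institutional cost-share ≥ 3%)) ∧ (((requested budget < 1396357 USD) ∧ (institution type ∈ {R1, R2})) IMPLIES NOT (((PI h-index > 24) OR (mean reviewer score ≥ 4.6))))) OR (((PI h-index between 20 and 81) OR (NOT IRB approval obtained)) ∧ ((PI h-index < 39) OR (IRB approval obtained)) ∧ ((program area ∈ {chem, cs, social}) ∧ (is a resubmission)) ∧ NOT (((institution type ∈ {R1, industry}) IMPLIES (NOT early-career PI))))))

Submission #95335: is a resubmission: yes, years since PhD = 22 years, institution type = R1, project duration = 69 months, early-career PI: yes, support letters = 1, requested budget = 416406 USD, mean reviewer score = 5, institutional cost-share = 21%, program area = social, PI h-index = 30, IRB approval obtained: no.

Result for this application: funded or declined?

Atomic conditions:
  project duration ≥ 49 months: 69 ≥ 49 is true
  years since PhD ≥ 40 years: 22 ≥ 40 is false
  institutional cost-share ≥ 3%: 21 ≥ 3 is true
  requested budget < 1396357 USD: 416406 < 1396357 is true
  institution type ∈ {R1, R2}: R1 is in the set → true
  PI h-index > 24: 30 > 24 is true
  mean reviewer score ≥ 4.6: 5 ≥ 4.6 is true
  PI h-index between 20 and 81: 30 in [20, 81] is true
  NOT IRB approval obtained: no → true
  PI h-index < 39: 30 < 39 is true
  IRB approval obtained: no → false
  program area ∈ {chem, cs, social}: social is in the set → true
  is a resubmission: yes → true
  institution type ∈ {R1, industry}: R1 is in the set → true
  NOT early-career PI: yes → false
Combine:
[1.1.1] true OR false OR true = true
[1.1.2.1] true AND true = true
[1.1.2.2.1] true OR true = true
[1.1.2.2] NOT true = false
[1.1.2] true → false = false
[1.1] true AND false = false
[1.2.1] true OR true = true
[1.2.2] true OR false = true
[1.2.3] true AND true = true
[1.2.4.1] true → false = false
[1.2.4] NOT false = true
[1.2] true AND true AND true AND true = true
[1] false OR true = true
[root] NOT true = false
Overall: false → declined

Declined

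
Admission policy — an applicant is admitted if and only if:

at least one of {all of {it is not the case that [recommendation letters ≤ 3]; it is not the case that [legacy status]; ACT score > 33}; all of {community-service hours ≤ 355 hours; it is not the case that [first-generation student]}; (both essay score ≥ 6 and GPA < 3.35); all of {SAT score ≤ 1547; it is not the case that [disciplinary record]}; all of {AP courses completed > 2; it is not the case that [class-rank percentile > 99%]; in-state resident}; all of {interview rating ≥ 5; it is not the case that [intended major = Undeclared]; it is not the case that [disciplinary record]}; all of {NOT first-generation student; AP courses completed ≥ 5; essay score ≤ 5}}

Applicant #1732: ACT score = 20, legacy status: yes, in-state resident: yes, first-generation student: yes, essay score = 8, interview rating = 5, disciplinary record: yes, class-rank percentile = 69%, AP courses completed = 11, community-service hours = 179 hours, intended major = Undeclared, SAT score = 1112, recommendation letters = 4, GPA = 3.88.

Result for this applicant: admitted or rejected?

Atomic conditions:
  recommendation letters ≤ 3: 4 ≤ 3 is false
  legacy status: yes → true
  ACT score > 33: 20 > 33 is false
  community-service hours ≤ 355 hours: 179 ≤ 355 is true
  first-generation student: yes → true
  essay score ≥ 6: 8 ≥ 6 is true
  GPA < 3.35: 3.88 < 3.35 is false
  SAT score ≤ 1547: 1112 ≤ 1547 is true
  disciplinary record: yes → true
  AP courses completed > 2: 11 > 2 is true
  class-rank percentile > 99%: 69 > 99 is false
  in-state resident: yes → true
  interview rating ≥ 5: 5 ≥ 5 is true
  intended major = Undeclared: Undeclared == Undeclared is true
  NOT first-generation student: yes → false
  AP courses completed ≥ 5: 11 ≥ 5 is true
  essay score ≤ 5: 8 ≤ 5 is false
Combine:
[1.1] NOT false = true
[1.2] NOT true = false
[1] true AND false AND false = false
[2.2] NOT true = false
[2] true AND false = false
[3] true AND false = false
[4.2] NOT true = false
[4] true AND false = false
[5.2] NOT false = true
[5] true AND true AND true = true
[6.2] NOT true = false
[6.3] NOT true = false
[6] true AND false AND false = false
[7] false AND true AND false = false
[root] false OR false OR false OR false OR true OR false OR false = true
Overall: true → admitted

Admitted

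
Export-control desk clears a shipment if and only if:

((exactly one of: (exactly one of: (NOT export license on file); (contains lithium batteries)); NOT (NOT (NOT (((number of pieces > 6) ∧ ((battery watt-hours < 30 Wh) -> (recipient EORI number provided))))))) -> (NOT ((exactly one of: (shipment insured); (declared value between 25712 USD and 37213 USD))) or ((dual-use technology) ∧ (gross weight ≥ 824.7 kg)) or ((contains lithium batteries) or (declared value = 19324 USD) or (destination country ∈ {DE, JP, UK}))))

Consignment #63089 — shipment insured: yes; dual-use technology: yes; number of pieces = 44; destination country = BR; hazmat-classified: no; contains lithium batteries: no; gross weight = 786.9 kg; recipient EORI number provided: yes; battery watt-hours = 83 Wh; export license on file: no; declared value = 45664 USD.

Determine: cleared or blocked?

Atomic conditions:
  NOT export license on file: no → true
  contains lithium batteries: no → false
  number of pieces > 6: 44 > 6 is true
  battery watt-hours < 30 Wh: 83 < 30 is false
  recipient EORI number provided: yes → true
  shipment insured: yes → true
  declared value between 25712 USD and 37213 USD: 45664 in [25712, 37213] is false
  dual-use technology: yes → true
  gross weight ≥ 824.7 kg: 786.9 ≥ 824.7 is false
  declared value = 19324 USD: 45664 == 19324 is false
  destination country ∈ {DE, JP, UK}: BR is not in the set → false
Combine:
[1.1] exactly-one(true, false) = true
[1.2.1.1.1.2] false → true (antecedent false ⇒ implication holds) = true
[1.2.1.1.1] true AND true = true
[1.2.1.1] NOT true = false
[1.2.1] NOT false = true
[1.2] NOT true = false
[1] exactly-one(true, false) = true
[2.1.1] exactly-one(true, false) = true
[2.1] NOT true = false
[2.2] true AND false = false
[2.3] false OR false OR false = false
[2] false OR false OR false = false
[root] true → false = false
Overall: false → blocked

Blocked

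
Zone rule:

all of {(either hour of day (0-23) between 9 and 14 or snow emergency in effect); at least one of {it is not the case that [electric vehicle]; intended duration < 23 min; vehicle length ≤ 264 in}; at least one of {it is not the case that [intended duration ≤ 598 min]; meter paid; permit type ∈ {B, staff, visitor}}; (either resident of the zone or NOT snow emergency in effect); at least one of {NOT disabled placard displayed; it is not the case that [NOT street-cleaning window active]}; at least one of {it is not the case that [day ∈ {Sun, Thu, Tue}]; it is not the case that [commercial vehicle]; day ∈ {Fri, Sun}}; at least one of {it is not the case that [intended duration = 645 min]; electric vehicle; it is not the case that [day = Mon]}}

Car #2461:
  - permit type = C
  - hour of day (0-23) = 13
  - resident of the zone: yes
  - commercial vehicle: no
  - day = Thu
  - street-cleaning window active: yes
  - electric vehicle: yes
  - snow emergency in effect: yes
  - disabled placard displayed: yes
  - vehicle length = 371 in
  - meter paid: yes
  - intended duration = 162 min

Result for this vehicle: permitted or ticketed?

Ticketed

Atomic conditions:
  hour of day (0-23) between 9 and 14: 13 in [9, 14] is true
  snow emergency in effect: yes → true
  electric vehicle: yes → true
  intended duration < 23 min: 162 < 23 is false
  vehicle length ≤ 264 in: 371 ≤ 264 is false
  intended duration ≤ 598 min: 162 ≤ 598 is true
  meter paid: yes → true
  permit type ∈ {B, staff, visitor}: C is not in the set → false
  resident of the zone: yes → true
  NOT snow emergency in effect: yes → false
  NOT disabled placard displayed: yes → false
  NOT street-cleaning window active: yes → false
  day ∈ {Sun, Thu, Tue}: Thu is in the set → true
  commercial vehicle: no → false
  day ∈ {Fri, Sun}: Thu is not in the set → false
  intended duration = 645 min: 162 == 645 is false
  day = Mon: Thu == Mon is false
Combine:
[1] true OR true = true
[2.1] NOT true = false
[2] false OR false OR false = false
[3.1] NOT true = false
[3] false OR true OR false = true
[4] true OR false = true
[5.2] NOT false = true
[5] false OR true = true
[6.1] NOT true = false
[6.2] NOT false = true
[6] false OR true OR false = true
[7.1] NOT false = true
[7.3] NOT false = true
[7] true OR true OR true = true
[root] true AND false AND true AND true AND true AND true AND true = false
Overall: false → ticketed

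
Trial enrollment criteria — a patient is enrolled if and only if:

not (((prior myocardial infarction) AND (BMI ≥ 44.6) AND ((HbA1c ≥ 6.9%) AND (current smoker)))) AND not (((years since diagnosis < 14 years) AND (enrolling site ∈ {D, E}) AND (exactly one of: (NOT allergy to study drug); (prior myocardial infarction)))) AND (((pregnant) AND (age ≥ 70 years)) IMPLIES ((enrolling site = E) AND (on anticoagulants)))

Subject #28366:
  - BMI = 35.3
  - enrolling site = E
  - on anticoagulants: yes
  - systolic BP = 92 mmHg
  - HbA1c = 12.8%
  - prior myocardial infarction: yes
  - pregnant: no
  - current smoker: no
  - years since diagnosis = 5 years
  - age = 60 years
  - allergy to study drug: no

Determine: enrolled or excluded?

Atomic conditions:
  prior myocardial infarction: yes → true
  BMI ≥ 44.6: 35.3 ≥ 44.6 is false
  HbA1c ≥ 6.9%: 12.8 ≥ 6.9 is true
  current smoker: no → false
  years since diagnosis < 14 years: 5 < 14 is true
  enrolling site ∈ {D, E}: E is in the set → true
  NOT allergy to study drug: no → true
  pregnant: no → false
  age ≥ 70 years: 60 ≥ 70 is false
  enrolling site = E: E == E is true
  on anticoagulants: yes → true
Combine:
[1.1.3] true AND false = false
[1.1] true AND false AND false = false
[1] NOT false = true
[2.1.3] exactly-one(true, true) = false
[2.1] true AND true AND false = false
[2] NOT false = true
[3.1] false AND false = false
[3.2] true AND true = true
[3] false → true (antecedent false ⇒ implication holds) = true
[root] true AND true AND true = true
Overall: true → enrolled

Enrolled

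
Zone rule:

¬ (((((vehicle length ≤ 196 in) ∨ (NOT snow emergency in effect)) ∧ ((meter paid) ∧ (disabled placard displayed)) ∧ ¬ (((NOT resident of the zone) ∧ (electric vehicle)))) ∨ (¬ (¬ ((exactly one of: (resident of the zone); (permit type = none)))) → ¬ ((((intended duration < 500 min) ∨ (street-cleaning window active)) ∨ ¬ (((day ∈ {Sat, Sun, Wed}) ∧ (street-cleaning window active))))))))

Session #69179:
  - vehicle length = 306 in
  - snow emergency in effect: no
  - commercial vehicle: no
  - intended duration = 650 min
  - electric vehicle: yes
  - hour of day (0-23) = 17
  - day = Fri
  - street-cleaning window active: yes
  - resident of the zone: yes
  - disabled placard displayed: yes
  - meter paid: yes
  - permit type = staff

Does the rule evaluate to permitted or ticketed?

Atomic conditions:
  vehicle length ≤ 196 in: 306 ≤ 196 is false
  NOT snow emergency in effect: no → true
  meter paid: yes → true
  disabled placard displayed: yes → true
  NOT resident of the zone: yes → false
  electric vehicle: yes → true
  resident of the zone: yes → true
  permit type = none: staff == none is false
  intended duration < 500 min: 650 < 500 is false
  street-cleaning window active: yes → true
  day ∈ {Sat, Sun, Wed}: Fri is not in the set → false
Combine:
[1.1.1] false OR true = true
[1.1.2] true AND true = true
[1.1.3.1] false AND true = false
[1.1.3] NOT false = true
[1.1] true AND true AND true = true
[1.2.1.1.1] exactly-one(true, false) = true
[1.2.1.1] NOT true = false
[1.2.1] NOT false = true
[1.2.2.1.1] false OR true = true
[1.2.2.1.2.1] false AND true = false
[1.2.2.1.2] NOT false = true
[1.2.2.1] true OR true = true
[1.2.2] NOT true = false
[1.2] true → false = false
[1] true OR false = true
[root] NOT true = false
Overall: false → ticketed

Ticketed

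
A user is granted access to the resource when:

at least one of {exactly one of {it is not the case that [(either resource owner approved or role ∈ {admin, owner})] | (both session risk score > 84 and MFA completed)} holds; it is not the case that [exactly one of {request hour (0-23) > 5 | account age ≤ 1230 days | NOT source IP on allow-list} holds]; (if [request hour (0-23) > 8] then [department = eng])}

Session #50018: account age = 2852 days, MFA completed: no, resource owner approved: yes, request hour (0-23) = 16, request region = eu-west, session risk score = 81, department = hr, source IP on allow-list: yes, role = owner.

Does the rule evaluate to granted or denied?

Atomic conditions:
  resource owner approved: yes → true
  role ∈ {admin, owner}: owner is in the set → true
  session risk score > 84: 81 > 84 is false
  MFA completed: no → false
  request hour (0-23) > 5: 16 > 5 is true
  account age ≤ 1230 days: 2852 ≤ 1230 is false
  NOT source IP on allow-list: yes → false
  request hour (0-23) > 8: 16 > 8 is true
  department = eng: hr == eng is false
Combine:
[1.1.1] true OR true = true
[1.1] NOT true = false
[1.2] false AND false = false
[1] exactly-one(false, false) = false
[2.1] exactly-one(true, false, false) = true
[2] NOT true = false
[3] true → false = false
[root] false OR false OR false = false
Overall: false → denied

Denied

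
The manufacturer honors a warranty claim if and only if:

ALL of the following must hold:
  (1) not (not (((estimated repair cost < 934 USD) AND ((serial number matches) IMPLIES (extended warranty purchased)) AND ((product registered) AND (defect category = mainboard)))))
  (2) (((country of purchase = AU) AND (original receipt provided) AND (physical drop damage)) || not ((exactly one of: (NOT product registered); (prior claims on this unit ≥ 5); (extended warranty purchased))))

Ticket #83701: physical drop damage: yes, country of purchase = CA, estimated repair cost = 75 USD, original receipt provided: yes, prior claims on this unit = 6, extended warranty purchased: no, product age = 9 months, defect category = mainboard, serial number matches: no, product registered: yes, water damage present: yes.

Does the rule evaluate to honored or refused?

Refused

Atomic conditions:
  estimated repair cost < 934 USD: 75 < 934 is true
  serial number matches: no → false
  extended warranty purchased: no → false
  product registered: yes → true
  defect category = mainboard: mainboard == mainboard is true
  country of purchase = AU: CA == AU is false
  original receipt provided: yes → true
  physical drop damage: yes → true
  NOT product registered: yes → false
  prior claims on this unit ≥ 5: 6 ≥ 5 is true
Combine:
[1.1.1.2] false → false (antecedent false ⇒ implication holds) = true
[1.1.1.3] true AND true = true
[1.1.1] true AND true AND true = true
[1.1] NOT true = false
[1] NOT false = true
[2.1] false AND true AND true = false
[2.2.1] exactly-one(false, true, false) = true
[2.2] NOT true = false
[2] false OR false = false
[root] true AND false = false
Overall: false → refused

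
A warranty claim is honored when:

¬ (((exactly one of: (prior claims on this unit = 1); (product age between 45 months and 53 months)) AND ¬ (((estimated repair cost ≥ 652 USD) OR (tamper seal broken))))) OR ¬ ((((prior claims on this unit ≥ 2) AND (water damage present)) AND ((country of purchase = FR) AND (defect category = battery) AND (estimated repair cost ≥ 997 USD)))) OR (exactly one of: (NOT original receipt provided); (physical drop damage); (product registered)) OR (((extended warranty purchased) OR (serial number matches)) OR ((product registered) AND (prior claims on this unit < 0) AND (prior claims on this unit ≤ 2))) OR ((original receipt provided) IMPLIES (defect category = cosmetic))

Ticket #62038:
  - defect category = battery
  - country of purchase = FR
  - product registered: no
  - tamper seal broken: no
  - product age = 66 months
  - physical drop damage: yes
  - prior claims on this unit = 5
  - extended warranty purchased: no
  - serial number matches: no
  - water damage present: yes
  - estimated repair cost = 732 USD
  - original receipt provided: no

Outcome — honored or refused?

Honored

Atomic conditions:
  prior claims on this unit = 1: 5 == 1 is false
  product age between 45 months and 53 months: 66 in [45, 53] is false
  estimated repair cost ≥ 652 USD: 732 ≥ 652 is true
  tamper seal broken: no → false
  prior claims on this unit ≥ 2: 5 ≥ 2 is true
  water damage present: yes → true
  country of purchase = FR: FR == FR is true
  defect category = battery: battery == battery is true
  estimated repair cost ≥ 997 USD: 732 ≥ 997 is false
  NOT original receipt provided: no → true
  physical drop damage: yes → true
  product registered: no → false
  extended warranty purchased: no → false
  serial number matches: no → false
  prior claims on this unit < 0: 5 < 0 is false
  prior claims on this unit ≤ 2: 5 ≤ 2 is false
  original receipt provided: no → false
  defect category = cosmetic: battery == cosmetic is false
Combine:
[1.1.1] exactly-one(false, false) = false
[1.1.2.1] true OR false = true
[1.1.2] NOT true = false
[1.1] false AND false = false
[1] NOT false = true
[2.1.1] true AND true = true
[2.1.2] true AND true AND false = false
[2.1] true AND false = false
[2] NOT false = true
[3] exactly-one(true, true, false) = false
[4.1] false OR false = false
[4.2] false AND false AND false = false
[4] false OR false = false
[5] false → false (antecedent false ⇒ implication holds) = true
[root] true OR true OR false OR false OR true = true
Overall: true → honored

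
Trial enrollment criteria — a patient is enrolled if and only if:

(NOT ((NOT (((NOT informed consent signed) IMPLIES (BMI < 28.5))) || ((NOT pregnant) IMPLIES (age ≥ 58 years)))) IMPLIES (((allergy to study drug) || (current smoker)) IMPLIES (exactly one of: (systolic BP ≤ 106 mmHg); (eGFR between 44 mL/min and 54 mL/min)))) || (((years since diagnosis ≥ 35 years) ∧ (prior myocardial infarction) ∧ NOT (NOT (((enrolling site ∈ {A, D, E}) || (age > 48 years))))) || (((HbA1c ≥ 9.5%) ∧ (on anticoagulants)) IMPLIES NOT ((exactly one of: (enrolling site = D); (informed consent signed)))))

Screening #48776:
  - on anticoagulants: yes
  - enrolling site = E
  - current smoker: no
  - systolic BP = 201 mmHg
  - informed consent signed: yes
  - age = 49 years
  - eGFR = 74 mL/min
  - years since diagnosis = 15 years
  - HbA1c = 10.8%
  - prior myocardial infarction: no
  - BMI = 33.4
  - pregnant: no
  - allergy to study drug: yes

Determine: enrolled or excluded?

Atomic conditions:
  NOT informed consent signed: yes → false
  BMI < 28.5: 33.4 < 28.5 is false
  NOT pregnant: no → true
  age ≥ 58 years: 49 ≥ 58 is false
  allergy to study drug: yes → true
  current smoker: no → false
  systolic BP ≤ 106 mmHg: 201 ≤ 106 is false
  eGFR between 44 mL/min and 54 mL/min: 74 in [44, 54] is false
  years since diagnosis ≥ 35 years: 15 ≥ 35 is false
  prior myocardial infarction: no → false
  enrolling site ∈ {A, D, E}: E is in the set → true
  age > 48 years: 49 > 48 is true
  HbA1c ≥ 9.5%: 10.8 ≥ 9.5 is true
  on anticoagulants: yes → true
  enrolling site = D: E == D is false
  informed consent signed: yes → true
Combine:
[1.1.1.1.1] false → false (antecedent false ⇒ implication holds) = true
[1.1.1.1] NOT true = false
[1.1.1.2] true → false = false
[1.1.1] false OR false = false
[1.1] NOT false = true
[1.2.1] true OR false = true
[1.2.2] exactly-one(false, false) = false
[1.2] true → false = false
[1] true → false = false
[2.1.3.1.1] true OR true = true
[2.1.3.1] NOT true = false
[2.1.3] NOT false = true
[2.1] false AND false AND true = false
[2.2.1] true AND true = true
[2.2.2.1] exactly-one(false, true) = true
[2.2.2] NOT true = false
[2.2] true → false = false
[2] false OR false = false
[root] false OR false = false
Overall: false → excluded

Excluded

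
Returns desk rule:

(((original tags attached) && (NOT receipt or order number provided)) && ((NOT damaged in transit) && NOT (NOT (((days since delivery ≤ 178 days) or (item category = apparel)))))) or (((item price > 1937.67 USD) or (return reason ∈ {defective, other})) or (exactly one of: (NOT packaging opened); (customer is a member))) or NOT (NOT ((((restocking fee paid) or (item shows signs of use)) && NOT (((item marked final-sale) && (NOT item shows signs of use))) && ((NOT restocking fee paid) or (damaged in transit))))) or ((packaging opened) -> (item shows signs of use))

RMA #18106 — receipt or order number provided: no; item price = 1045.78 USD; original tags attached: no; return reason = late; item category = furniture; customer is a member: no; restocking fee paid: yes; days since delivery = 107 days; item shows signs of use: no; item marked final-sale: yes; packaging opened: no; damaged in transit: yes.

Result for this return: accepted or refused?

Atomic conditions:
  original tags attached: no → false
  NOT receipt or order number provided: no → true
  NOT damaged in transit: yes → false
  days since delivery ≤ 178 days: 107 ≤ 178 is true
  item category = apparel: furniture == apparel is false
  item price > 1937.67 USD: 1045.78 > 1937.67 is false
  return reason ∈ {defective, other}: late is not in the set → false
  NOT packaging opened: no → true
  customer is a member: no → false
  restocking fee paid: yes → true
  item shows signs of use: no → false
  item marked final-sale: yes → true
  NOT item shows signs of use: no → true
  NOT restocking fee paid: yes → false
  damaged in transit: yes → true
  packaging opened: no → false
Combine:
[1.1] false AND true = false
[1.2.2.1.1] true OR false = true
[1.2.2.1] NOT true = false
[1.2.2] NOT false = true
[1.2] false AND true = false
[1] false AND false = false
[2.1] false OR false = false
[2.2] exactly-one(true, false) = true
[2] false OR true = true
[3.1.1.1] true OR false = true
[3.1.1.2.1] true AND true = true
[3.1.1.2] NOT true = false
[3.1.1.3] false OR true = true
[3.1.1] true AND false AND true = false
[3.1] NOT false = true
[3] NOT true = false
[4] false → false (antecedent false ⇒ implication holds) = true
[root] false OR true OR false OR true = true
Overall: true → accepted

Accepted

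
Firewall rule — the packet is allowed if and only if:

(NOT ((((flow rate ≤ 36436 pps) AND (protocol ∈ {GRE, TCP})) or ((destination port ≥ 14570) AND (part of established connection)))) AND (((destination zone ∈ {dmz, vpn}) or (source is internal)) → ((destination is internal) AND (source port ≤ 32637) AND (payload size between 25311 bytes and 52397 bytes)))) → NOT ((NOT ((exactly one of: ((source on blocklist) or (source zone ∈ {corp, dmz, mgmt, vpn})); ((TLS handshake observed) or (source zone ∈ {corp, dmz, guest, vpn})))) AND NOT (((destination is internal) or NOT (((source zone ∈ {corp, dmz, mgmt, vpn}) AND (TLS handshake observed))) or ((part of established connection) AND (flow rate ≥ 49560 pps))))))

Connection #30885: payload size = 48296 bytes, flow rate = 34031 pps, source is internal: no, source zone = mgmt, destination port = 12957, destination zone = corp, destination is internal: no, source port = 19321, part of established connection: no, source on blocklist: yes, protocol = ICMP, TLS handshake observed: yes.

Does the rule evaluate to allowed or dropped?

Dropped

Atomic conditions:
  flow rate ≤ 36436 pps: 34031 ≤ 36436 is true
  protocol ∈ {GRE, TCP}: ICMP is not in the set → false
  destination port ≥ 14570: 12957 ≥ 14570 is false
  part of established connection: no → false
  destination zone ∈ {dmz, vpn}: corp is not in the set → false
  source is internal: no → false
  destination is internal: no → false
  source port ≤ 32637: 19321 ≤ 32637 is true
  payload size between 25311 bytes and 52397 bytes: 48296 in [25311, 52397] is true
  source on blocklist: yes → true
  source zone ∈ {corp, dmz, mgmt, vpn}: mgmt is in the set → true
  TLS handshake observed: yes → true
  source zone ∈ {corp, dmz, guest, vpn}: mgmt is not in the set → false
  flow rate ≥ 49560 pps: 34031 ≥ 49560 is false
Combine:
[1.1.1.1] true AND false = false
[1.1.1.2] false AND false = false
[1.1.1] false OR false = false
[1.1] NOT false = true
[1.2.1] false OR false = false
[1.2.2] false AND true AND true = false
[1.2] false → false (antecedent false ⇒ implication holds) = true
[1] true AND true = true
[2.1.1.1.1] true OR true = true
[2.1.1.1.2] true OR false = true
[2.1.1.1] exactly-one(true, true) = false
[2.1.1] NOT false = true
[2.1.2.1.2.1] true AND true = true
[2.1.2.1.2] NOT true = false
[2.1.2.1.3] false AND false = false
[2.1.2.1] false OR false OR false = false
[2.1.2] NOT false = true
[2.1] true AND true = true
[2] NOT true = false
[root] true → false = false
Overall: false → dropped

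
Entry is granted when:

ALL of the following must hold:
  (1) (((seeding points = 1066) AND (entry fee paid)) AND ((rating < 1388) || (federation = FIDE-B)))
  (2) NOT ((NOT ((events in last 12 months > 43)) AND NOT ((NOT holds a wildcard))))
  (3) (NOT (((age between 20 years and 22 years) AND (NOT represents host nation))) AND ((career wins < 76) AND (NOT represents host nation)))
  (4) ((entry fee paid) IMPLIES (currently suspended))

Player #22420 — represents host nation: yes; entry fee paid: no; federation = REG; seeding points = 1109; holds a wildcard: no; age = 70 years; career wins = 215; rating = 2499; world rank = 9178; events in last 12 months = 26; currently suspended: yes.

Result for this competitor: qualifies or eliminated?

Eliminated

Atomic conditions:
  seeding points = 1066: 1109 == 1066 is false
  entry fee paid: no → false
  rating < 1388: 2499 < 1388 is false
  federation = FIDE-B: REG == FIDE-B is false
  events in last 12 months > 43: 26 > 43 is false
  NOT holds a wildcard: no → true
  age between 20 years and 22 years: 70 in [20, 22] is false
  NOT represents host nation: yes → false
  career wins < 76: 215 < 76 is false
  currently suspended: yes → true
Combine:
[1.1] false AND false = false
[1.2] false OR false = false
[1] false AND false = false
[2.1.1] NOT false = true
[2.1.2] NOT true = false
[2.1] true AND false = false
[2] NOT false = true
[3.1.1] false AND false = false
[3.1] NOT false = true
[3.2] false AND false = false
[3] true AND false = false
[4] false → true (antecedent false ⇒ implication holds) = true
[root] false AND true AND false AND true = false
Overall: false → eliminated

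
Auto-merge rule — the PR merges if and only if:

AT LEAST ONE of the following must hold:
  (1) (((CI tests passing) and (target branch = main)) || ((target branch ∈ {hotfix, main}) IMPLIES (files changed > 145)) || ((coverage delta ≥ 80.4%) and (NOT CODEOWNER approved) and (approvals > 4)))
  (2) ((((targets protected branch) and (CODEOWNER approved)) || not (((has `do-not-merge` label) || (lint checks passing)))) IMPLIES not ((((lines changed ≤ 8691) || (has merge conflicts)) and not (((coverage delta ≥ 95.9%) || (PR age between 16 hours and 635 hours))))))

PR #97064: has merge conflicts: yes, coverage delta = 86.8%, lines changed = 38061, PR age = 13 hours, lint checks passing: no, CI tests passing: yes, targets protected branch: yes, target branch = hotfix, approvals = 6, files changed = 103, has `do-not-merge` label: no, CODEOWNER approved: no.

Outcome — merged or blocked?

Merged

Atomic conditions:
  CI tests passing: yes → true
  target branch = main: hotfix == main is false
  target branch ∈ {hotfix, main}: hotfix is in the set → true
  files changed > 145: 103 > 145 is false
  coverage delta ≥ 80.4%: 86.8 ≥ 80.4 is true
  NOT CODEOWNER approved: no → true
  approvals > 4: 6 > 4 is true
  targets protected branch: yes → true
  CODEOWNER approved: no → false
  has `do-not-merge` label: no → false
  lint checks passing: no → false
  lines changed ≤ 8691: 38061 ≤ 8691 is false
  has merge conflicts: yes → true
  coverage delta ≥ 95.9%: 86.8 ≥ 95.9 is false
  PR age between 16 hours and 635 hours: 13 in [16, 635] is false
Combine:
[1.1] true AND false = false
[1.2] true → false = false
[1.3] true AND true AND true = true
[1] false OR false OR true = true
[2.1.1] true AND false = false
[2.1.2.1] false OR false = false
[2.1.2] NOT false = true
[2.1] false OR true = true
[2.2.1.1] false OR true = true
[2.2.1.2.1] false OR false = false
[2.2.1.2] NOT false = true
[2.2.1] true AND true = true
[2.2] NOT true = false
[2] true → false = false
[root] true OR false = true
Overall: true → merged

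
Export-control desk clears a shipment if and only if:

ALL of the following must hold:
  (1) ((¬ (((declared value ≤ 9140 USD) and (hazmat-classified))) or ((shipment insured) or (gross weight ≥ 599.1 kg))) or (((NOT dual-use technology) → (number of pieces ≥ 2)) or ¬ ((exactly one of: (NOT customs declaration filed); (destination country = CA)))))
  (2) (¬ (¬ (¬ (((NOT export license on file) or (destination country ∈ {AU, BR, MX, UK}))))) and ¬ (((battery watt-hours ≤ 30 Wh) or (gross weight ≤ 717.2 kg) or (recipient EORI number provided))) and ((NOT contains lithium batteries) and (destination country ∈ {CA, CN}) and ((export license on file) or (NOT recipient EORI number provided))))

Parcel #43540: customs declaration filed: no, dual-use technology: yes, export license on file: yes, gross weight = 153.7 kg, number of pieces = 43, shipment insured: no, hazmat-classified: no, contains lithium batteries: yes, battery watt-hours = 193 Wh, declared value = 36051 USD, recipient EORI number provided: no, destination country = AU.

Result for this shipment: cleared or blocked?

Atomic conditions:
  declared value ≤ 9140 USD: 36051 ≤ 9140 is false
  hazmat-classified: no → false
  shipment insured: no → false
  gross weight ≥ 599.1 kg: 153.7 ≥ 599.1 is false
  NOT dual-use technology: yes → false
  number of pieces ≥ 2: 43 ≥ 2 is true
  NOT customs declaration filed: no → true
  destination country = CA: AU == CA is false
  NOT export license on file: yes → false
  destination country ∈ {AU, BR, MX, UK}: AU is in the set → true
  battery watt-hours ≤ 30 Wh: 193 ≤ 30 is false
  gross weight ≤ 717.2 kg: 153.7 ≤ 717.2 is true
  recipient EORI number provided: no → false
  NOT contains lithium batteries: yes → false
  destination country ∈ {CA, CN}: AU is not in the set → false
  export license on file: yes → true
  NOT recipient EORI number provided: no → true
Combine:
[1.1.1.1] false AND false = false
[1.1.1] NOT false = true
[1.1.2] false OR false = false
[1.1] true OR false = true
[1.2.1] false → true (antecedent false ⇒ implication holds) = true
[1.2.2.1] exactly-one(true, false) = true
[1.2.2] NOT true = false
[1.2] true OR false = true
[1] true OR true = true
[2.1.1.1.1] false OR true = true
[2.1.1.1] NOT true = false
[2.1.1] NOT false = true
[2.1] NOT true = false
[2.2.1] false OR true OR false = true
[2.2] NOT true = false
[2.3.3] true OR true = true
[2.3] false AND false AND true = false
[2] false AND false AND false = false
[root] true AND false = false
Overall: false → blocked

Blocked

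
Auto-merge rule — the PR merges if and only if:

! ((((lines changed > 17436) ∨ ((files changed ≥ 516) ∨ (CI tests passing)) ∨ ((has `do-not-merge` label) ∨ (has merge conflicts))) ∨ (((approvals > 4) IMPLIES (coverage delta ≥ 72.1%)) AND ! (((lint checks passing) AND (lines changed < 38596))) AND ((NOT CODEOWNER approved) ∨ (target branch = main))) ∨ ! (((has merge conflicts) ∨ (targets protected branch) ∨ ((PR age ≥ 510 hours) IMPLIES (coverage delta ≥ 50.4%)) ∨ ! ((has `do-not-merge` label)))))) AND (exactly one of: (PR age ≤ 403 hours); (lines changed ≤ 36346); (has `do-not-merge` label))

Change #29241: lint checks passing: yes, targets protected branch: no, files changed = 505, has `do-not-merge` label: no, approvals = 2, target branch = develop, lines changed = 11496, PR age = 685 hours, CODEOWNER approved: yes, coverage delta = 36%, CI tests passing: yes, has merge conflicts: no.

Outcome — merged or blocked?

Blocked

Atomic conditions:
  lines changed > 17436: 11496 > 17436 is false
  files changed ≥ 516: 505 ≥ 516 is false
  CI tests passing: yes → true
  has `do-not-merge` label: no → false
  has merge conflicts: no → false
  approvals > 4: 2 > 4 is false
  coverage delta ≥ 72.1%: 36 ≥ 72.1 is false
  lint checks passing: yes → true
  lines changed < 38596: 11496 < 38596 is true
  NOT CODEOWNER approved: yes → false
  target branch = main: develop == main is false
  targets protected branch: no → false
  PR age ≥ 510 hours: 685 ≥ 510 is true
  coverage delta ≥ 50.4%: 36 ≥ 50.4 is false
  PR age ≤ 403 hours: 685 ≤ 403 is false
  lines changed ≤ 36346: 11496 ≤ 36346 is true
Combine:
[1.1.1.2] false OR true = true
[1.1.1.3] false OR false = false
[1.1.1] false OR true OR false = true
[1.1.2.1] false → false (antecedent false ⇒ implication holds) = true
[1.1.2.2.1] true AND true = true
[1.1.2.2] NOT true = false
[1.1.2.3] false OR false = false
[1.1.2] true AND false AND false = false
[1.1.3.1.3] true → false = false
[1.1.3.1.4] NOT false = true
[1.1.3.1] false OR false OR false OR true = true
[1.1.3] NOT true = false
[1.1] true OR false OR false = true
[1] NOT true = false
[2] exactly-one(false, true, false) = true
[root] false AND true = false
Overall: false → blocked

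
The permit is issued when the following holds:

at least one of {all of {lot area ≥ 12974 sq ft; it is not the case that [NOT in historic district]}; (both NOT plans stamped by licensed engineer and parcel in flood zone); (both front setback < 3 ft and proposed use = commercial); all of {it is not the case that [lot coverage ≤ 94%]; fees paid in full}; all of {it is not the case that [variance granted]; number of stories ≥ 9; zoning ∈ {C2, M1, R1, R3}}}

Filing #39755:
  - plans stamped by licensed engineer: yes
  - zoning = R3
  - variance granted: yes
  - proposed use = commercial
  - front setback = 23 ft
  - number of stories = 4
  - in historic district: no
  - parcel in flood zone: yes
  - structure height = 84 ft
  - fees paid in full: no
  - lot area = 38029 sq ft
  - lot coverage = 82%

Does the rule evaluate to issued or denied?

Denied

Atomic conditions:
  lot area ≥ 12974 sq ft: 38029 ≥ 12974 is true
  NOT in historic district: no → true
  NOT plans stamped by licensed engineer: yes → false
  parcel in flood zone: yes → true
  front setback < 3 ft: 23 < 3 is false
  proposed use = commercial: commercial == commercial is true
  lot coverage ≤ 94%: 82 ≤ 94 is true
  fees paid in full: no → false
  variance granted: yes → true
  number of stories ≥ 9: 4 ≥ 9 is false
  zoning ∈ {C2, M1, R1, R3}: R3 is in the set → true
Combine:
[1.2] NOT true = false
[1] true AND false = false
[2] false AND true = false
[3] false AND true = false
[4.1] NOT true = false
[4] false AND false = false
[5.1] NOT true = false
[5] false AND false AND true = false
[root] false OR false OR false OR false OR false = false
Overall: false → denied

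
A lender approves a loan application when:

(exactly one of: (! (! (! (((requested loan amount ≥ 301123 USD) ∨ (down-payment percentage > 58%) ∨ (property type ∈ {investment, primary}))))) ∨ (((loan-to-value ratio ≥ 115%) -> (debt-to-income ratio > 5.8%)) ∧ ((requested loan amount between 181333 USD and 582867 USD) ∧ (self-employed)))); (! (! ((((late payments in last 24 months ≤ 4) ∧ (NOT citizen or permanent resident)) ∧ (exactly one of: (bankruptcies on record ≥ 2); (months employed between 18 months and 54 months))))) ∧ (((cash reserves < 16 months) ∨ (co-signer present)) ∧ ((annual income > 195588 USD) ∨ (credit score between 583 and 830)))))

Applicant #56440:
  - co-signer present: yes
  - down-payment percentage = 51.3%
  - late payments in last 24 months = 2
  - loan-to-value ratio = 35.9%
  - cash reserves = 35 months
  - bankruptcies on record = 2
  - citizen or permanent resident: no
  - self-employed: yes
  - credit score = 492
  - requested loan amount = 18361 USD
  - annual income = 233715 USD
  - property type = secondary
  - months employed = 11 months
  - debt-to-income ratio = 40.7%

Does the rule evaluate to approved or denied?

Atomic conditions:
  requested loan amount ≥ 301123 USD: 18361 ≥ 301123 is false
  down-payment percentage > 58%: 51.3 > 58 is false
  property type ∈ {investment, primary}: secondary is not in the set → false
  loan-to-value ratio ≥ 115%: 35.9 ≥ 115 is false
  debt-to-income ratio > 5.8%: 40.7 > 5.8 is true
  requested loan amount between 181333 USD and 582867 USD: 18361 in [181333, 582867] is false
  self-employed: yes → true
  late payments in last 24 months ≤ 4: 2 ≤ 4 is true
  NOT citizen or permanent resident: no → true
  bankruptcies on record ≥ 2: 2 ≥ 2 is true
  months employed between 18 months and 54 months: 11 in [18, 54] is false
  cash reserves < 16 months: 35 < 16 is false
  co-signer present: yes → true
  annual income > 195588 USD: 233715 > 195588 is true
  credit score between 583 and 830: 492 in [583, 830] is false
Combine:
[1.1.1.1.1] false OR false OR false = false
[1.1.1.1] NOT false = true
[1.1.1] NOT true = false
[1.1] NOT false = true
[1.2.1] false → true (antecedent false ⇒ implication holds) = true
[1.2.2] false AND true = false
[1.2] true AND false = false
[1] true OR false = true
[2.1.1.1.1] true AND true = true
[2.1.1.1.2] exactly-one(true, false) = true
[2.1.1.1] true AND true = true
[2.1.1] NOT true = false
[2.1] NOT false = true
[2.2.1] false OR true = true
[2.2.2] true OR false = true
[2.2] true AND true = true
[2] true AND true = true
[root] exactly-one(true, true) = false
Overall: false → denied

Denied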